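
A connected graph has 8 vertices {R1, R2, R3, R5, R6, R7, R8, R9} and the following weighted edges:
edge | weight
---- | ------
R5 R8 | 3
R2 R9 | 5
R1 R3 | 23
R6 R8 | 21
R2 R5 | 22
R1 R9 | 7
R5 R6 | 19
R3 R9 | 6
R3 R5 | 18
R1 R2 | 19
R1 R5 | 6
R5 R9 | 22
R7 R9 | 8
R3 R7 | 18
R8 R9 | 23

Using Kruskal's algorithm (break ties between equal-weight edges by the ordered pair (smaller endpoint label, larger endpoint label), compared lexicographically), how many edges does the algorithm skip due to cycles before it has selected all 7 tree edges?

Kruskal: consider edges lightest-first.
R5 R8 (3): add — endpoints in different components.
R2 R9 (5): add — endpoints in different components.
R1 R5 (6): add — endpoints in different components.
R3 R9 (6): add — endpoints in different components.
R1 R9 (7): add — endpoints in different components.
R7 R9 (8): add — endpoints in different components.
R3 R5 (18): skip — R5 and R3 already connected.
R3 R7 (18): skip — R7 and R3 already connected.
R1 R2 (19): skip — R1 and R2 already connected.
R5 R6 (19): add — endpoints in different components.
Edges rejected before the tree was complete: 3.

3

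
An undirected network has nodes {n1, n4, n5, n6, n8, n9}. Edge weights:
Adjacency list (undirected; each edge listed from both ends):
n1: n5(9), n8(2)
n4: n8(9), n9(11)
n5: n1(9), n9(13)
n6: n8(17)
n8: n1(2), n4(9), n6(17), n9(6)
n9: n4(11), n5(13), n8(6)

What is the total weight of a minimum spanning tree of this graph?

43

Sort edges by weight, then run Kruskal:
n1-n8 (2): add. Components now {n9} {n1,n8} {n4} {n5} {n6}
n8-n9 (6): add. Components now {n1,n8,n9} {n4} {n5} {n6}
n1-n5 (9): add. Components now {n1,n5,n8,n9} {n4} {n6}
n4-n8 (9): add. Components now {n1,n4,n5,n8,n9} {n6}
n4-n9 (11): skip — n9 and n4 already connected.
n5-n9 (13): skip — n9 and n5 already connected.
n6-n8 (17): add. Components now {n1,n4,n5,n6,n8,n9}
MST edges: n1-n8, n8-n9, n1-n5, n4-n8, n6-n8; total weight 2+6+9+9+17 = 43.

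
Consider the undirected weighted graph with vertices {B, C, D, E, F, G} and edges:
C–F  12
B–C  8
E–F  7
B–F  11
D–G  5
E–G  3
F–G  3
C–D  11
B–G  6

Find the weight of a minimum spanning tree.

25

Kruskal's algorithm — process edges by increasing weight (ties by edge label):
E–G (3): add — endpoints in different components.
F–G (3): add — endpoints in different components.
D–G (5): add — endpoints in different components.
B–G (6): add — endpoints in different components.
E–F (7): skip — E and F already connected.
B–C (8): add — endpoints in different components.
MST edges: E–G, F–G, D–G, B–G, B–C; total weight 3+3+5+6+8 = 25.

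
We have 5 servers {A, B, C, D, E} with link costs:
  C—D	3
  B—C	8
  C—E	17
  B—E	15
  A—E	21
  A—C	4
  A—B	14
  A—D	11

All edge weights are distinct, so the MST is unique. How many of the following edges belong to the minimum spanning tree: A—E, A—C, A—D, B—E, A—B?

Kruskal's algorithm — process edges by increasing weight (ties by edge label):
C—D (3): add. Components now {A} {B} {C,D} {E}
A—C (4): add. Components now {A,C,D} {B} {E}
B—C (8): add. Components now {A,B,C,D} {E}
A—D (11): skip — A and D already connected.
A—B (14): skip — A and B already connected.
B—E (15): add. Components now {A,B,C,D,E}
MST edge set: {C—D, A—C, B—C, B—E}.
Of the listed edges, {A—C, B—E} are in the MST → 2.

2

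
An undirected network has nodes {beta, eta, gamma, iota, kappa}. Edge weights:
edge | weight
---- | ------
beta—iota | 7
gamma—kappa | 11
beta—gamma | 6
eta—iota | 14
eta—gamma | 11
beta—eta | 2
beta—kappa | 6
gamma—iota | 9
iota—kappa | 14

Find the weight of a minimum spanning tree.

21

Grow the tree from gamma using Prim:
Step 1: frontier [beta—gamma 6, gamma—iota 9, eta—gamma 11, gamma—kappa 11] → take beta—gamma (6); add beta.
Step 2: frontier [beta—eta 2, beta—kappa 6, beta—iota 7, gamma—iota 9, eta—gamma 11, gamma—kappa 11] → take beta—eta (2); add eta.
Step 3: frontier [beta—kappa 6, beta—iota 7, eta—iota 14, gamma—iota 9, gamma—kappa 11] → take beta—kappa (6); add kappa.
Step 4: frontier [beta—iota 7, eta—iota 14, gamma—iota 9, iota—kappa 14] → take beta—iota (7); add iota.
MST edges: beta—gamma, beta—eta, beta—kappa, beta—iota; total weight 6+2+6+7 = 21.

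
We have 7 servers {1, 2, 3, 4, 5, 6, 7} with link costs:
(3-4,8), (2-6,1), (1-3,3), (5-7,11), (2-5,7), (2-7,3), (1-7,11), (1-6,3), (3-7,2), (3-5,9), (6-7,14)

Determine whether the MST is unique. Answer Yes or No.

Kruskal: consider edges lightest-first.
2-6 (1): add — endpoints in different components.
3-7 (2): add — endpoints in different components.
1-3 (3): add — endpoints in different components.
1-6 (3): add — endpoints in different components.
2-7 (3): skip — 2 and 7 already connected.
2-5 (7): add — endpoints in different components.
3-4 (8): add — endpoints in different components.
Non-tree edge 2-7 has weight 3, equal to the heaviest edge on its tree cycle — swapping gives another MST of the same weight. Not unique.

No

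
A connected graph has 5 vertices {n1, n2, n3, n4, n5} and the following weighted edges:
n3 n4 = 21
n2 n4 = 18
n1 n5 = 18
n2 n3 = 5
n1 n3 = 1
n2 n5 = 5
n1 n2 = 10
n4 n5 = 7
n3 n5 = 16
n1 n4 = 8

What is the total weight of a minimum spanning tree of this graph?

Kruskal's algorithm — process edges by increasing weight (ties by edge label):
n1 n3 (1): add. Components now {n2} {n1,n3} {n4} {n5}
n2 n3 (5): add. Components now {n1,n2,n3} {n4} {n5}
n2 n5 (5): add. Components now {n1,n2,n3,n5} {n4}
n4 n5 (7): add. Components now {n1,n2,n3,n4,n5}
MST edges: n1 n3, n2 n3, n2 n5, n4 n5; total weight 1+5+5+7 = 18.

18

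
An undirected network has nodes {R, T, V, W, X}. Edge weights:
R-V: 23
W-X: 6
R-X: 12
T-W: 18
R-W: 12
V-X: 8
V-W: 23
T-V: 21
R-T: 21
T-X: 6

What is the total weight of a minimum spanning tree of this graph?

Kruskal: consider edges lightest-first.
T-X (6): add. Components now {T,X} {R} {W} {V}
W-X (6): add. Components now {T,W,X} {R} {V}
V-X (8): add. Components now {T,V,W,X} {R}
R-W (12): add. Components now {R,T,V,W,X}
MST edges: T-X, W-X, V-X, R-W; total weight 6+6+8+12 = 32.

32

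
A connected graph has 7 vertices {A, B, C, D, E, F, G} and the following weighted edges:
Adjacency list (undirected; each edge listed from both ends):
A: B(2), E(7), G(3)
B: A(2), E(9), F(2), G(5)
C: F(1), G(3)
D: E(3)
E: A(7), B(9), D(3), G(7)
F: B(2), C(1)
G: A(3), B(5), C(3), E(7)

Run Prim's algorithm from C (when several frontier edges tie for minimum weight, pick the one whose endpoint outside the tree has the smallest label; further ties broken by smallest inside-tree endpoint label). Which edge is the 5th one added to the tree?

A-E

Prim, starting at C.
Step 1: frontier [C–F 1, C–G 3] → take C–F (1); add F.
Step 2: frontier [C–G 3, B–F 2] → take B–F (2); add B.
Step 3: frontier [A–B 2, B–G 5, B–E 9, C–G 3] → take A–B (2); add A.
Step 4: frontier [A–G 3, A–E 7, B–G 5, B–E 9, C–G 3] → take A–G (3); add G.
Step 5: frontier [A–E 7, B–E 9, E–G 7] → take A–E (7); add E.
Step 6: frontier [D–E 3] → take D–E (3); add D.
The 5th edge added is A–E.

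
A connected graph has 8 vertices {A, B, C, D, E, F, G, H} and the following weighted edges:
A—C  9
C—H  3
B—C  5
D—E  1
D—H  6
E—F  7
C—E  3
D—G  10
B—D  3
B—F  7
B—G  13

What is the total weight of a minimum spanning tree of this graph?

36

Grow the tree from F using Prim:
Step 1: frontier [B—F 7, E—F 7] → take B—F (7); add B.
Step 2: frontier [B—D 3, B—C 5, B—G 13, E—F 7] → take B—D (3); add D.
Step 3: frontier [B—C 5, B—G 13, D—E 1, D—H 6, D—G 10, E—F 7] → take D—E (1); add E.
Step 4: frontier [B—C 5, B—G 13, D—H 6, D—G 10, C—E 3] → take C—E (3); add C.
Step 5: frontier [B—G 13, C—H 3, A—C 9, D—H 6, D—G 10] → take C—H (3); add H.
Step 6: frontier [B—G 13, A—C 9, D—G 10] → take A—C (9); add A.
Step 7: frontier [B—G 13, D—G 10] → take D—G (10); add G.
MST edges: B—F, B—D, D—E, C—E, C—H, A—C, D—G; total weight 7+3+1+3+3+9+10 = 36.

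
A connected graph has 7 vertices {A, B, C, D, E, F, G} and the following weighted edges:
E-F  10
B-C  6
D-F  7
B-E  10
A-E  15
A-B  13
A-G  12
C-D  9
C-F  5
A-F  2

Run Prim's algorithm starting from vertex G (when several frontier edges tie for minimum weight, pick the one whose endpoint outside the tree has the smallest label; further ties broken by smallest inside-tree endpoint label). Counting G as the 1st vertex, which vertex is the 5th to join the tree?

B

Prim's algorithm from G:
Step 1: cheapest edge leaving the tree is A-G (12); add A.
Step 2: cheapest edge leaving the tree is A-F (2); add F.
Step 3: cheapest edge leaving the tree is C-F (5); add C.
Step 4: cheapest edge leaving the tree is B-C (6); add B.
Step 5: cheapest edge leaving the tree is D-F (7); add D.
Step 6: cheapest edge leaving the tree is B-E (10); add E.
Vertex order: G, A, F, C, B, D, E. The 5th vertex is B.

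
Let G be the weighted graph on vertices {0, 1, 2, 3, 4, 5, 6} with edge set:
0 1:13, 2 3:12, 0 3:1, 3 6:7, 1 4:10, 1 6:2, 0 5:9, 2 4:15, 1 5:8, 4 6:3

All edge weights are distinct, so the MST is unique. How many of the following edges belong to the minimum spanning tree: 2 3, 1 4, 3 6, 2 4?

2

Kruskal: consider edges lightest-first.
0 3 (1): add — endpoints in different components.
1 6 (2): add — endpoints in different components.
4 6 (3): add — endpoints in different components.
3 6 (7): add — endpoints in different components.
1 5 (8): add — endpoints in different components.
0 5 (9): skip — 0 and 5 already connected.
1 4 (10): skip — 1 and 4 already connected.
2 3 (12): add — endpoints in different components.
MST edge set: {0 3, 1 6, 4 6, 3 6, 1 5, 2 3}.
Of the listed edges, {2 3, 3 6} are in the MST → 2.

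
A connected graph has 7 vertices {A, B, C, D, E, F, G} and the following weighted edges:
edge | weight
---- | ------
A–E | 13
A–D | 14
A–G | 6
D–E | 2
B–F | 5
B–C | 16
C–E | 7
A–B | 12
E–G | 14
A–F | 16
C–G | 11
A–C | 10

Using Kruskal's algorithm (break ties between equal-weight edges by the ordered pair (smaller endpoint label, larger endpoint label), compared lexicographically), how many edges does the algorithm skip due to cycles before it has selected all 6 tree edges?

Sort edges by weight, then run Kruskal:
D–E (2): add. Components now {A} {B} {C} {D,E} {F} {G}
B–F (5): add. Components now {A} {B,F} {C} {D,E} {G}
A–G (6): add. Components now {A,G} {B,F} {C} {D,E}
C–E (7): add. Components now {A,G} {B,F} {C,D,E}
A–C (10): add. Components now {A,C,D,E,G} {B,F}
C–G (11): skip — C and G already connected.
A–B (12): add. Components now {A,B,C,D,E,F,G}
Edges rejected before the tree was complete: 1.

1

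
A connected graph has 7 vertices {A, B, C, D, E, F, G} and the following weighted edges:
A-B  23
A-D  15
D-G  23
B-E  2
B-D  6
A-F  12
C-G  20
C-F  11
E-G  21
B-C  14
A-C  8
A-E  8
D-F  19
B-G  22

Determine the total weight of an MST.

55

Kruskal's algorithm — process edges by increasing weight (ties by edge label):
B-E (2): add — endpoints in different components.
B-D (6): add — endpoints in different components.
A-C (8): add — endpoints in different components.
A-E (8): add — endpoints in different components.
C-F (11): add — endpoints in different components.
A-F (12): skip — A and F already connected.
B-C (14): skip — B and C already connected.
A-D (15): skip — A and D already connected.
D-F (19): skip — D and F already connected.
C-G (20): add — endpoints in different components.
MST edges: B-E, B-D, A-C, A-E, C-F, C-G; total weight 2+6+8+8+11+20 = 55.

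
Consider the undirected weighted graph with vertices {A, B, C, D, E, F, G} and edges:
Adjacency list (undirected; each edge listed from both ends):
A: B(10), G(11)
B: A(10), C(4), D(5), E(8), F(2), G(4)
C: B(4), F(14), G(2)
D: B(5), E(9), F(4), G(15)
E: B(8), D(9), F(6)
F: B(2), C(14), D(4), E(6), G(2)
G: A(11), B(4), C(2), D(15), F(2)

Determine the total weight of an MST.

26

Prim, starting at E.
Step 1: frontier [E–F 6, B–E 8, D–E 9] → take E–F (6); add F.
Step 2: frontier [B–E 8, D–E 9, B–F 2, F–G 2, D–F 4, C–F 14] → take B–F (2); add B.
Step 3: frontier [B–C 4, B–G 4, B–D 5, A–B 10, D–E 9, F–G 2, D–F 4, C–F 14] → take F–G (2); add G.
Step 4: frontier [B–C 4, B–D 5, A–B 10, D–E 9, D–F 4, C–F 14, C–G 2, A–G 11, D–G 15] → take C–G (2); add C.
Step 5: frontier [B–D 5, A–B 10, D–E 9, D–F 4, A–G 11, D–G 15] → take D–F (4); add D.
Step 6: frontier [A–B 10, A–G 11] → take A–B (10); add A.
MST edges: E–F, B–F, F–G, C–G, D–F, A–B; total weight 6+2+2+2+4+10 = 26.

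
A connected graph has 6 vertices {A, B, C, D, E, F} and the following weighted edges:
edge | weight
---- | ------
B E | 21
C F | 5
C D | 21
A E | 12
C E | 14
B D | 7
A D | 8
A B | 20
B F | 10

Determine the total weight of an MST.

42

Kruskal's algorithm — process edges by increasing weight (ties by edge label):
C F (5): add — endpoints in different components.
B D (7): add — endpoints in different components.
A D (8): add — endpoints in different components.
B F (10): add — endpoints in different components.
A E (12): add — endpoints in different components.
MST edges: C F, B D, A D, B F, A E; total weight 5+7+8+10+12 = 42.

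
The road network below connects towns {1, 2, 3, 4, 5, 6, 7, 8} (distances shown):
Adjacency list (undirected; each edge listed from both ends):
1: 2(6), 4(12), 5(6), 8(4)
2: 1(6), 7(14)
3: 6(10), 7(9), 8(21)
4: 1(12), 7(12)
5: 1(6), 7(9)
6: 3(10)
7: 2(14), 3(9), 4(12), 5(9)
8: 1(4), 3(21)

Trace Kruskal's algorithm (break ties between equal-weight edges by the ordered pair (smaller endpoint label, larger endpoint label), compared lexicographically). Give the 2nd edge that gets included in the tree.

1-2

Sort edges by weight, then run Kruskal:
1-8 (4): add — endpoints in different components.
1-2 (6): add — endpoints in different components.
1-5 (6): add — endpoints in different components.
3-7 (9): add — endpoints in different components.
5-7 (9): add — endpoints in different components.
3-6 (10): add — endpoints in different components.
1-4 (12): add — endpoints in different components.
The 2nd edge added is 1-2.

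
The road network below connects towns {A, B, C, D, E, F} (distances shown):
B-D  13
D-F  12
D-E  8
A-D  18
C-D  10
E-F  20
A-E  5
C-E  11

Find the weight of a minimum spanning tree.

48

Kruskal's algorithm — process edges by increasing weight (ties by edge label):
A-E (5): add — endpoints in different components.
D-E (8): add — endpoints in different components.
C-D (10): add — endpoints in different components.
C-E (11): skip — C and E already connected.
D-F (12): add — endpoints in different components.
B-D (13): add — endpoints in different components.
MST edges: A-E, D-E, C-D, D-F, B-D; total weight 5+8+10+12+13 = 48.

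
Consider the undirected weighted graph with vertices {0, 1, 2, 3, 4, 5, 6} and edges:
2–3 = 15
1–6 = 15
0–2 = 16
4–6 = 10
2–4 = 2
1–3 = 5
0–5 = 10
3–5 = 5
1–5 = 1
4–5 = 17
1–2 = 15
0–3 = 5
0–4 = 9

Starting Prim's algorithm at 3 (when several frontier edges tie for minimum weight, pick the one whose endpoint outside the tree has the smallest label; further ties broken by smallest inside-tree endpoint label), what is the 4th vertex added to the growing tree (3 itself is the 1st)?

Prim, starting at 3.
Step 1: cheapest edge leaving the tree is 0–3 (5); add 0.
Step 2: cheapest edge leaving the tree is 1–3 (5); add 1.
Step 3: cheapest edge leaving the tree is 1–5 (1); add 5.
Step 4: cheapest edge leaving the tree is 0–4 (9); add 4.
Step 5: cheapest edge leaving the tree is 2–4 (2); add 2.
Step 6: cheapest edge leaving the tree is 4–6 (10); add 6.
Vertex order: 3, 0, 1, 5, 4, 2, 6. The 4th vertex is 5.

5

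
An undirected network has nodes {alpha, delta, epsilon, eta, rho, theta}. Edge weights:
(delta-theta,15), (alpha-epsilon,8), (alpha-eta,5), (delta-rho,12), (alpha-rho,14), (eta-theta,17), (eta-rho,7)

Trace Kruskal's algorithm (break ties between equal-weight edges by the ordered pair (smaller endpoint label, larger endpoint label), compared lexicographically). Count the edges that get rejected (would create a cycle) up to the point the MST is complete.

1

Kruskal: consider edges lightest-first.
alpha-eta (5): add. Components now {rho} {epsilon} {alpha,eta} {delta} {theta}
eta-rho (7): add. Components now {alpha,eta,rho} {epsilon} {delta} {theta}
alpha-epsilon (8): add. Components now {alpha,epsilon,eta,rho} {delta} {theta}
delta-rho (12): add. Components now {alpha,delta,epsilon,eta,rho} {theta}
alpha-rho (14): skip — rho and alpha already connected.
delta-theta (15): add. Components now {alpha,delta,epsilon,eta,rho,theta}
Edges rejected before the tree was complete: 1.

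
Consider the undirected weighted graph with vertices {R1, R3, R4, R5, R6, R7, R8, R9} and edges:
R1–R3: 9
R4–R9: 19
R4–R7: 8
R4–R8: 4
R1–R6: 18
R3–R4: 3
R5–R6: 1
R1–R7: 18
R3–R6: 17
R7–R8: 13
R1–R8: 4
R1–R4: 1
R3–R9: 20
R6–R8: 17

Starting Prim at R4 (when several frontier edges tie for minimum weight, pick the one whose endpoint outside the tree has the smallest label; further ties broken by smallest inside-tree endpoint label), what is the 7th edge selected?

R4-R9

Prim's algorithm from R4:
Step 1: frontier [R1–R4 1, R3–R4 3, R4–R8 4, R4–R7 8, R4–R9 19] → take R1–R4 (1); add R1.
Step 2: frontier [R1–R8 4, R1–R3 9, R1–R6 18, R1–R7 18, R3–R4 3, R4–R8 4, R4–R7 8, R4–R9 19] → take R3–R4 (3); add R3.
Step 3: frontier [R1–R8 4, R1–R6 18, R1–R7 18, R3–R6 17, R3–R9 20, R4–R8 4, R4–R7 8, R4–R9 19] → take R1–R8 (4); add R8.
Step 4: frontier [R1–R6 18, R1–R7 18, R3–R6 17, R3–R9 20, R4–R7 8, R4–R9 19, R7–R8 13, R6–R8 17] → take R4–R7 (8); add R7.
Step 5: frontier [R1–R6 18, R3–R6 17, R3–R9 20, R4–R9 19, R6–R8 17] → take R3–R6 (17); add R6.
Step 6: frontier [R3–R9 20, R4–R9 19, R5–R6 1] → take R5–R6 (1); add R5.
Step 7: frontier [R3–R9 20, R4–R9 19] → take R4–R9 (19); add R9.
The 7th edge added is R4–R9.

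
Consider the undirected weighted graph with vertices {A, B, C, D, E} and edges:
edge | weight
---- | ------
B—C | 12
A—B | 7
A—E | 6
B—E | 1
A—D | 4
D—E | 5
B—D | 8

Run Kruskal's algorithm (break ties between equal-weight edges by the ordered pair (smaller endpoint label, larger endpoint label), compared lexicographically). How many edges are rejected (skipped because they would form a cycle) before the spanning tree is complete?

Kruskal: consider edges lightest-first.
B—E (1): add. Components now {A} {B,E} {C} {D}
A—D (4): add. Components now {A,D} {B,E} {C}
D—E (5): add. Components now {A,B,D,E} {C}
A—E (6): skip — A and E already connected.
A—B (7): skip — A and B already connected.
B—D (8): skip — B and D already connected.
B—C (12): add. Components now {A,B,C,D,E}
Edges rejected before the tree was complete: 3.

3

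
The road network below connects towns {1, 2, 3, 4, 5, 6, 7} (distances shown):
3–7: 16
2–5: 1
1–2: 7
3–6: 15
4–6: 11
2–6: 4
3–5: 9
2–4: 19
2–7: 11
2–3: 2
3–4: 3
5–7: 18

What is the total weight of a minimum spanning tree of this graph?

Kruskal: consider edges lightest-first.
2–5 (1): add. Components now {1} {2,5} {3} {4} {6} {7}
2–3 (2): add. Components now {1} {2,3,5} {4} {6} {7}
3–4 (3): add. Components now {1} {2,3,4,5} {6} {7}
2–6 (4): add. Components now {1} {2,3,4,5,6} {7}
1–2 (7): add. Components now {1,2,3,4,5,6} {7}
3–5 (9): skip — 3 and 5 already connected.
2–7 (11): add. Components now {1,2,3,4,5,6,7}
MST edges: 2–5, 2–3, 3–4, 2–6, 1–2, 2–7; total weight 1+2+3+4+7+11 = 28.

28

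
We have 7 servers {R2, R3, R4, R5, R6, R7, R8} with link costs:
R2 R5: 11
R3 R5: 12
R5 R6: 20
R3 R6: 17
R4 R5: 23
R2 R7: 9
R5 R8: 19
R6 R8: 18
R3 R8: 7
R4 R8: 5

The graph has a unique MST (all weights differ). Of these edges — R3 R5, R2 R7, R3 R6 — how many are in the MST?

3

Kruskal: consider edges lightest-first.
R4 R8 (5): add — endpoints in different components.
R3 R8 (7): add — endpoints in different components.
R2 R7 (9): add — endpoints in different components.
R2 R5 (11): add — endpoints in different components.
R3 R5 (12): add — endpoints in different components.
R3 R6 (17): add — endpoints in different components.
MST edge set: {R4 R8, R3 R8, R2 R7, R2 R5, R3 R5, R3 R6}.
Of the listed edges, {R3 R5, R2 R7, R3 R6} are in the MST → 3.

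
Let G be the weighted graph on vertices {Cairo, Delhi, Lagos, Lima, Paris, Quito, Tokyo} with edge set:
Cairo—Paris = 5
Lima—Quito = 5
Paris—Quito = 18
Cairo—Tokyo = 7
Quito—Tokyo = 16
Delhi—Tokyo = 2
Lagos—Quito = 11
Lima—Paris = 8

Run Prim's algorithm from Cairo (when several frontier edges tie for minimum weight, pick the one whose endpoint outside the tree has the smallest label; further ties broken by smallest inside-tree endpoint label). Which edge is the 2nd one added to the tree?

Grow the tree from Cairo using Prim:
Step 1: cheapest edge leaving the tree is Cairo—Paris (5); add Paris.
Step 2: cheapest edge leaving the tree is Cairo—Tokyo (7); add Tokyo.
Step 3: cheapest edge leaving the tree is Delhi—Tokyo (2); add Delhi.
Step 4: cheapest edge leaving the tree is Lima—Paris (8); add Lima.
Step 5: cheapest edge leaving the tree is Lima—Quito (5); add Quito.
Step 6: cheapest edge leaving the tree is Lagos—Quito (11); add Lagos.
The 2nd edge added is Cairo—Tokyo.

Cairo-Tokyo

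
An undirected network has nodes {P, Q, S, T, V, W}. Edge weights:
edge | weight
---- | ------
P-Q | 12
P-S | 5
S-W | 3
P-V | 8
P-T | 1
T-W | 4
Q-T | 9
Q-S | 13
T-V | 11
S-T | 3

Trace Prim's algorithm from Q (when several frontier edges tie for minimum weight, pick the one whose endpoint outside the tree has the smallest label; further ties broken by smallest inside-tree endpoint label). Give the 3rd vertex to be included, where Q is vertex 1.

P

Grow the tree from Q using Prim:
Step 1: frontier [Q-T 9, P-Q 12, Q-S 13] → take Q-T (9); add T.
Step 2: frontier [P-Q 12, Q-S 13, P-T 1, S-T 3, T-W 4, T-V 11] → take P-T (1); add P.
Step 3: frontier [P-S 5, P-V 8, Q-S 13, S-T 3, T-W 4, T-V 11] → take S-T (3); add S.
Step 4: frontier [P-V 8, S-W 3, T-W 4, T-V 11] → take S-W (3); add W.
Step 5: frontier [P-V 8, T-V 11] → take P-V (8); add V.
Vertex order: Q, T, P, S, W, V. The 3rd vertex is P.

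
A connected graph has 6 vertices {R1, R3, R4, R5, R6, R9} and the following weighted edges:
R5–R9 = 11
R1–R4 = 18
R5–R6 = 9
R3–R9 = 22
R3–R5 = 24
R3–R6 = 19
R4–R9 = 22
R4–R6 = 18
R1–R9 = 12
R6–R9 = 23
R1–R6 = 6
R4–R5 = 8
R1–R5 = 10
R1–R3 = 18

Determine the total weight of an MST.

Kruskal: consider edges lightest-first.
R1–R6 (6): add. Components now {R9} {R5} {R1,R6} {R3} {R4}
R4–R5 (8): add. Components now {R9} {R4,R5} {R1,R6} {R3}
R5–R6 (9): add. Components now {R9} {R1,R4,R5,R6} {R3}
R1–R5 (10): skip — R5 and R1 already connected.
R5–R9 (11): add. Components now {R1,R4,R5,R6,R9} {R3}
R1–R9 (12): skip — R9 and R1 already connected.
R1–R3 (18): add. Components now {R1,R3,R4,R5,R6,R9}
MST edges: R1–R6, R4–R5, R5–R6, R5–R9, R1–R3; total weight 6+8+9+11+18 = 52.

52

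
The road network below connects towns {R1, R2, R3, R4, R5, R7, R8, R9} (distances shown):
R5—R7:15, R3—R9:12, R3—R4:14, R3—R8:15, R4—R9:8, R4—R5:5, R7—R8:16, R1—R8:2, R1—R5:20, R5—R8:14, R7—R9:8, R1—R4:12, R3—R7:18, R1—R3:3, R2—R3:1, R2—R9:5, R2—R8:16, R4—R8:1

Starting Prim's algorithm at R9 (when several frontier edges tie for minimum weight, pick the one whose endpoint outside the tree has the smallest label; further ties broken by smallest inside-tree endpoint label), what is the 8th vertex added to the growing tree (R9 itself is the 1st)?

Prim, starting at R9.
Step 1: cheapest edge leaving the tree is R2—R9 (5); add R2.
Step 2: cheapest edge leaving the tree is R2—R3 (1); add R3.
Step 3: cheapest edge leaving the tree is R1—R3 (3); add R1.
Step 4: cheapest edge leaving the tree is R1—R8 (2); add R8.
Step 5: cheapest edge leaving the tree is R4—R8 (1); add R4.
Step 6: cheapest edge leaving the tree is R4—R5 (5); add R5.
Step 7: cheapest edge leaving the tree is R7—R9 (8); add R7.
Vertex order: R9, R2, R3, R1, R8, R4, R5, R7. The 8th vertex is R7.

R7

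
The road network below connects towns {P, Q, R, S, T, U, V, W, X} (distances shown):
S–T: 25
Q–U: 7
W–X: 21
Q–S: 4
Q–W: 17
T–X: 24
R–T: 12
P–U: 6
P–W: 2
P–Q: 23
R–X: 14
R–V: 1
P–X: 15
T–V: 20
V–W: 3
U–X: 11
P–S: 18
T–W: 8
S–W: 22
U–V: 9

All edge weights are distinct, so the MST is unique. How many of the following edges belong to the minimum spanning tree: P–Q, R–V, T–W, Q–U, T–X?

3

Sort edges by weight, then run Kruskal:
R–V (1): add — endpoints in different components.
P–W (2): add — endpoints in different components.
V–W (3): add — endpoints in different components.
Q–S (4): add — endpoints in different components.
P–U (6): add — endpoints in different components.
Q–U (7): add — endpoints in different components.
T–W (8): add — endpoints in different components.
U–V (9): skip — V and U already connected.
U–X (11): add — endpoints in different components.
MST edge set: {R–V, P–W, V–W, Q–S, P–U, Q–U, T–W, U–X}.
Of the listed edges, {R–V, T–W, Q–U} are in the MST → 3.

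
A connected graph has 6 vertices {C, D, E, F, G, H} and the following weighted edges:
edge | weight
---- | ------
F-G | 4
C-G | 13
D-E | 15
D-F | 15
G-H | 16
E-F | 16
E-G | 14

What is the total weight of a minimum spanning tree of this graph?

62

Prim's algorithm from E:
Step 1: cheapest edge leaving the tree is E-G (14); add G.
Step 2: cheapest edge leaving the tree is F-G (4); add F.
Step 3: cheapest edge leaving the tree is C-G (13); add C.
Step 4: cheapest edge leaving the tree is D-E (15); add D.
Step 5: cheapest edge leaving the tree is G-H (16); add H.
MST edges: E-G, F-G, C-G, D-E, G-H; total weight 14+4+13+15+16 = 62.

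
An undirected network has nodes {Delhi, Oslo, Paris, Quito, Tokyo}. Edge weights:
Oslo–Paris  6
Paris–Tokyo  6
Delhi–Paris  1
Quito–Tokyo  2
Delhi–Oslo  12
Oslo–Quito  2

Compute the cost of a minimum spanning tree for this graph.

Kruskal's algorithm — process edges by increasing weight (ties by edge label):
Delhi–Paris (1): add. Components now {Delhi,Paris} {Oslo} {Tokyo} {Quito}
Oslo–Quito (2): add. Components now {Delhi,Paris} {Oslo,Quito} {Tokyo}
Quito–Tokyo (2): add. Components now {Delhi,Paris} {Oslo,Quito,Tokyo}
Oslo–Paris (6): add. Components now {Delhi,Oslo,Paris,Quito,Tokyo}
MST edges: Delhi–Paris, Oslo–Quito, Quito–Tokyo, Oslo–Paris; total weight 1+2+2+6 = 11.

11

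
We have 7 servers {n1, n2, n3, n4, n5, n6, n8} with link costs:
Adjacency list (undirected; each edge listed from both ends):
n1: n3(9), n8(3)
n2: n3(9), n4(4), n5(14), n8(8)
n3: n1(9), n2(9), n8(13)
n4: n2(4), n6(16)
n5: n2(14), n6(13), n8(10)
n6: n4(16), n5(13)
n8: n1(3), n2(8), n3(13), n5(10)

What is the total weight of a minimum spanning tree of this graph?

Kruskal's algorithm — process edges by increasing weight (ties by edge label):
n1-n8 (3): add — endpoints in different components.
n2-n4 (4): add — endpoints in different components.
n2-n8 (8): add — endpoints in different components.
n1-n3 (9): add — endpoints in different components.
n2-n3 (9): skip — n3 and n2 already connected.
n5-n8 (10): add — endpoints in different components.
n3-n8 (13): skip — n3 and n8 already connected.
n5-n6 (13): add — endpoints in different components.
MST edges: n1-n8, n2-n4, n2-n8, n1-n3, n5-n8, n5-n6; total weight 3+4+8+9+10+13 = 47.

47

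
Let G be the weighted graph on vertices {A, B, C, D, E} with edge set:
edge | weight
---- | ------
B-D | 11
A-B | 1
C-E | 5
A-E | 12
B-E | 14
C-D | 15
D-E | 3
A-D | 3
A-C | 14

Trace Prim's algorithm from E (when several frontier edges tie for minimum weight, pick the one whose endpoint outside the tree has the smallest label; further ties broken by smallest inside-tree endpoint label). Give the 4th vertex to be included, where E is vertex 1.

Prim, starting at E.
Step 1: cheapest edge leaving the tree is D-E (3); add D.
Step 2: cheapest edge leaving the tree is A-D (3); add A.
Step 3: cheapest edge leaving the tree is A-B (1); add B.
Step 4: cheapest edge leaving the tree is C-E (5); add C.
Vertex order: E, D, A, B, C. The 4th vertex is B.

B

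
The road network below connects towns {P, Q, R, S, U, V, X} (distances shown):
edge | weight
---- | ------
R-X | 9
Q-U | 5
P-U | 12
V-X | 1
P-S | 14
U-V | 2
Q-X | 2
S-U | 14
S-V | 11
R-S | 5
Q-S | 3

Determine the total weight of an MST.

Kruskal: consider edges lightest-first.
V-X (1): add. Components now {V,X} {Q} {R} {P} {S} {U}
Q-X (2): add. Components now {Q,V,X} {R} {P} {S} {U}
U-V (2): add. Components now {Q,U,V,X} {R} {P} {S}
Q-S (3): add. Components now {Q,S,U,V,X} {R} {P}
Q-U (5): skip — Q and U already connected.
R-S (5): add. Components now {Q,R,S,U,V,X} {P}
R-X (9): skip — X and R already connected.
S-V (11): skip — V and S already connected.
P-U (12): add. Components now {P,Q,R,S,U,V,X}
MST edges: V-X, Q-X, U-V, Q-S, R-S, P-U; total weight 1+2+2+3+5+12 = 25.

25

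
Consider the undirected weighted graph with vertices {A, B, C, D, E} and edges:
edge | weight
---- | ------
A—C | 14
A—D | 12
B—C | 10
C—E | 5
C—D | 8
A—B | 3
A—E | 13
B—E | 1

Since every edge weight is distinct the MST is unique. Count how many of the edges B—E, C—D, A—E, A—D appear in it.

Kruskal's algorithm — process edges by increasing weight (ties by edge label):
B—E (1): add — endpoints in different components.
A—B (3): add — endpoints in different components.
C—E (5): add — endpoints in different components.
C—D (8): add — endpoints in different components.
MST edge set: {B—E, A—B, C—E, C—D}.
Of the listed edges, {B—E, C—D} are in the MST → 2.

2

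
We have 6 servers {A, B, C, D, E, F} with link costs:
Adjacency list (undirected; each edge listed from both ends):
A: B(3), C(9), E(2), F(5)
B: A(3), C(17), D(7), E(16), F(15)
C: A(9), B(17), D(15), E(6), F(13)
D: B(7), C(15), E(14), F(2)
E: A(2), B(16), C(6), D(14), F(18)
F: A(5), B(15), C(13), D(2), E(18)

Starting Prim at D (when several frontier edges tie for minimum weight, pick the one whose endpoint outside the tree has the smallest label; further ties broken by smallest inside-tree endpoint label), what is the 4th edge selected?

Prim's algorithm from D:
Step 1: cheapest edge leaving the tree is D F (2); add F.
Step 2: cheapest edge leaving the tree is A F (5); add A.
Step 3: cheapest edge leaving the tree is A E (2); add E.
Step 4: cheapest edge leaving the tree is A B (3); add B.
Step 5: cheapest edge leaving the tree is C E (6); add C.
The 4th edge added is A B.

A-B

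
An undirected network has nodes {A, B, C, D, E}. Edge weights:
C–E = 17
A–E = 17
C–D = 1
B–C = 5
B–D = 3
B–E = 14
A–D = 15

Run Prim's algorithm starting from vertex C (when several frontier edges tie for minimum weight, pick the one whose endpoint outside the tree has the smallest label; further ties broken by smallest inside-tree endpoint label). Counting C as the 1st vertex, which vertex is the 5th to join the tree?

Grow the tree from C using Prim:
Step 1: cheapest edge leaving the tree is C–D (1); add D.
Step 2: cheapest edge leaving the tree is B–D (3); add B.
Step 3: cheapest edge leaving the tree is B–E (14); add E.
Step 4: cheapest edge leaving the tree is A–D (15); add A.
Vertex order: C, D, B, E, A. The 5th vertex is A.

A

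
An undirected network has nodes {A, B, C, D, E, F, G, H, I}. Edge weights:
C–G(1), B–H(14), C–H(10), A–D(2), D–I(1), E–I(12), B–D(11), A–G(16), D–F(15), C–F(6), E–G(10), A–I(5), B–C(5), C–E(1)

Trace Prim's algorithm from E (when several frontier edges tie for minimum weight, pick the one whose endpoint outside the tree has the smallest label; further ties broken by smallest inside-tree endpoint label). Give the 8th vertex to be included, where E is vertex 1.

Prim, starting at E.
Step 1: cheapest edge leaving the tree is C–E (1); add C.
Step 2: cheapest edge leaving the tree is C–G (1); add G.
Step 3: cheapest edge leaving the tree is B–C (5); add B.
Step 4: cheapest edge leaving the tree is C–F (6); add F.
Step 5: cheapest edge leaving the tree is C–H (10); add H.
Step 6: cheapest edge leaving the tree is B–D (11); add D.
Step 7: cheapest edge leaving the tree is D–I (1); add I.
Step 8: cheapest edge leaving the tree is A–D (2); add A.
Vertex order: E, C, G, B, F, H, D, I, A. The 8th vertex is I.

I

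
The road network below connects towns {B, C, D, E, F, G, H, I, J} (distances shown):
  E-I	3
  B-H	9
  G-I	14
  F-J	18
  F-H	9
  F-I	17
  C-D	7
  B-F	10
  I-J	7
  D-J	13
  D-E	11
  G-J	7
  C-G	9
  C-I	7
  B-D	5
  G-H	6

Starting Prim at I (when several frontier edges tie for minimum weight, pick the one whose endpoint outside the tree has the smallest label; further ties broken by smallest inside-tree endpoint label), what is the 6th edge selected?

Prim's algorithm from I:
Step 1: cheapest edge leaving the tree is E-I (3); add E.
Step 2: cheapest edge leaving the tree is C-I (7); add C.
Step 3: cheapest edge leaving the tree is C-D (7); add D.
Step 4: cheapest edge leaving the tree is B-D (5); add B.
Step 5: cheapest edge leaving the tree is I-J (7); add J.
Step 6: cheapest edge leaving the tree is G-J (7); add G.
Step 7: cheapest edge leaving the tree is G-H (6); add H.
Step 8: cheapest edge leaving the tree is F-H (9); add F.
The 6th edge added is G-J.

G-J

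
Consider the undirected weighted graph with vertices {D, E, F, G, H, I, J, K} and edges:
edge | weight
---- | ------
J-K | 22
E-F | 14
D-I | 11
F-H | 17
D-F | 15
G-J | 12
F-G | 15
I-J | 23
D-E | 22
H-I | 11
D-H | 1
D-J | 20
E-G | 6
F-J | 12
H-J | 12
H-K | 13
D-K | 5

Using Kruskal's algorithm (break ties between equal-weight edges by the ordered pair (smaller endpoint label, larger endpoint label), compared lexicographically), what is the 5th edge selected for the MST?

Kruskal: consider edges lightest-first.
D-H (1): add — endpoints in different components.
D-K (5): add — endpoints in different components.
E-G (6): add — endpoints in different components.
D-I (11): add — endpoints in different components.
H-I (11): skip — H and I already connected.
F-J (12): add — endpoints in different components.
G-J (12): add — endpoints in different components.
H-J (12): add — endpoints in different components.
The 5th edge added is F-J.

F-J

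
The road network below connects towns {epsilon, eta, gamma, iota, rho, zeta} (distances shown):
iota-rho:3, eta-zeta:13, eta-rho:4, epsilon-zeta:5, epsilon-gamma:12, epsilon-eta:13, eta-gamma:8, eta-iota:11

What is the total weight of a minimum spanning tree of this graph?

32

Prim's algorithm from epsilon:
Step 1: cheapest edge leaving the tree is epsilon-zeta (5); add zeta.
Step 2: cheapest edge leaving the tree is epsilon-gamma (12); add gamma.
Step 3: cheapest edge leaving the tree is eta-gamma (8); add eta.
Step 4: cheapest edge leaving the tree is eta-rho (4); add rho.
Step 5: cheapest edge leaving the tree is iota-rho (3); add iota.
MST edges: epsilon-zeta, epsilon-gamma, eta-gamma, eta-rho, iota-rho; total weight 5+12+8+4+3 = 32.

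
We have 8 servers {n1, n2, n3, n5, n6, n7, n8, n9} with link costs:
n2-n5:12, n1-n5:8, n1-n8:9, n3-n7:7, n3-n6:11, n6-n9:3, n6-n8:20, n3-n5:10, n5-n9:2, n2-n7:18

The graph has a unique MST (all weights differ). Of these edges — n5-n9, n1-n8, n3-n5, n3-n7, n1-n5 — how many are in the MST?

5

Kruskal: consider edges lightest-first.
n5-n9 (2): add — endpoints in different components.
n6-n9 (3): add — endpoints in different components.
n3-n7 (7): add — endpoints in different components.
n1-n5 (8): add — endpoints in different components.
n1-n8 (9): add — endpoints in different components.
n3-n5 (10): add — endpoints in different components.
n3-n6 (11): skip — n6 and n3 already connected.
n2-n5 (12): add — endpoints in different components.
MST edge set: {n5-n9, n6-n9, n3-n7, n1-n5, n1-n8, n3-n5, n2-n5}.
Of the listed edges, {n5-n9, n1-n8, n3-n5, n3-n7, n1-n5} are in the MST → 5.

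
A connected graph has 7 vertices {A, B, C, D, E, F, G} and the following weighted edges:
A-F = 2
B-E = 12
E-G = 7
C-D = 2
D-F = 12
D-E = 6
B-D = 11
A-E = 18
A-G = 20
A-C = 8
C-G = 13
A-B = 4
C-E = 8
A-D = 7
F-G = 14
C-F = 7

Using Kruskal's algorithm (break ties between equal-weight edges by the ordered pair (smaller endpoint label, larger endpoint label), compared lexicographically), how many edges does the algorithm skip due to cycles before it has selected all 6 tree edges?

Kruskal's algorithm — process edges by increasing weight (ties by edge label):
A-F (2): add — endpoints in different components.
C-D (2): add — endpoints in different components.
A-B (4): add — endpoints in different components.
D-E (6): add — endpoints in different components.
A-D (7): add — endpoints in different components.
C-F (7): skip — C and F already connected.
E-G (7): add — endpoints in different components.
Edges rejected before the tree was complete: 1.

1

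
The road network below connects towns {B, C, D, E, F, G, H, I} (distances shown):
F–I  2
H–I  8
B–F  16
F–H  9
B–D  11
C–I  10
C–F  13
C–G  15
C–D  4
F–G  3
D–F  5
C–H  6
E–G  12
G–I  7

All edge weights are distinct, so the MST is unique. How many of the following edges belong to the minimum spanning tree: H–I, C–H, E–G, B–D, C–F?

3

Kruskal: consider edges lightest-first.
F–I (2): add — endpoints in different components.
F–G (3): add — endpoints in different components.
C–D (4): add — endpoints in different components.
D–F (5): add — endpoints in different components.
C–H (6): add — endpoints in different components.
G–I (7): skip — G and I already connected.
H–I (8): skip — H and I already connected.
F–H (9): skip — F and H already connected.
C–I (10): skip — C and I already connected.
B–D (11): add — endpoints in different components.
E–G (12): add — endpoints in different components.
MST edge set: {F–I, F–G, C–D, D–F, C–H, B–D, E–G}.
Of the listed edges, {C–H, E–G, B–D} are in the MST → 3.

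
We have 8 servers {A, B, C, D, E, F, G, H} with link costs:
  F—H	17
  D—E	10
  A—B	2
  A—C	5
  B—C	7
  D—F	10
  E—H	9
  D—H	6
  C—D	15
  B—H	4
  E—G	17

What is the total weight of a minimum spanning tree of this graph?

53

Prim's algorithm from C:
Step 1: frontier [A—C 5, B—C 7, C—D 15] → take A—C (5); add A.
Step 2: frontier [A—B 2, B—C 7, C—D 15] → take A—B (2); add B.
Step 3: frontier [B—H 4, C—D 15] → take B—H (4); add H.
Step 4: frontier [C—D 15, D—H 6, E—H 9, F—H 17] → take D—H (6); add D.
Step 5: frontier [D—E 10, D—F 10, E—H 9, F—H 17] → take E—H (9); add E.
Step 6: frontier [D—F 10, E—G 17, F—H 17] → take D—F (10); add F.
Step 7: frontier [E—G 17] → take E—G (17); add G.
MST edges: A—C, A—B, B—H, D—H, E—H, D—F, E—G; total weight 5+2+4+6+9+10+17 = 53.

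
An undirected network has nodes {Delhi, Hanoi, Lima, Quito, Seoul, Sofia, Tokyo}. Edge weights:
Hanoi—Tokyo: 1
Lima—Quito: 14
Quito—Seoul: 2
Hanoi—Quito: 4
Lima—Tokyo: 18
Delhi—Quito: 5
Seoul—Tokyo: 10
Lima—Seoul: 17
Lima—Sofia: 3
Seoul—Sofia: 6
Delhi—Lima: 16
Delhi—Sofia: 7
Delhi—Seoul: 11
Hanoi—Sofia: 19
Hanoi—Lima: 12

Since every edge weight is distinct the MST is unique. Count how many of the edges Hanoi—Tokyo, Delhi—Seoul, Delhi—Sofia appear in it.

Sort edges by weight, then run Kruskal:
Hanoi—Tokyo (1): add — endpoints in different components.
Quito—Seoul (2): add — endpoints in different components.
Lima—Sofia (3): add — endpoints in different components.
Hanoi—Quito (4): add — endpoints in different components.
Delhi—Quito (5): add — endpoints in different components.
Seoul—Sofia (6): add — endpoints in different components.
MST edge set: {Hanoi—Tokyo, Quito—Seoul, Lima—Sofia, Hanoi—Quito, Delhi—Quito, Seoul—Sofia}.
Of the listed edges, {Hanoi—Tokyo} are in the MST → 1.

1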